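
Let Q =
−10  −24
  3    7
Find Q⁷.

tr Q = −3 and det Q = 2, so the characteristic polynomial is λ² − (−3)λ + (2) with roots −2 and −1.
Eigenvectors give P = [[−3, −8], [1, 3]] with P⁻¹ = [[−3, −8], [1, 3]], and Q = P·diag(−2, −1)·P⁻¹.
Then Q⁷ = P·diag(−128, −1)·P⁻¹ = [[384, 8], [−128, −3]] · [[−3, −8], [1, 3]] = [[−1144, −3048], [381, 1015]].

[[−1144, −3048], [381, 1015]]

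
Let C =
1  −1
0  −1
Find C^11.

[[1, −1], [0, −1]]

C² = I (check: tr C = 0 and det C = −1), so C^11 = C since 11 is odd.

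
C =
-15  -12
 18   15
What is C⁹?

tr C = 0 and det C = -9, so the characteristic polynomial is λ² − (0)λ + (-9) with roots 3 and -3.
Eigenvectors give P = [[-2, -1], [3, 1]] with P⁻¹ = [[1, 1], [-3, -2]], and C = P·diag(3, -3)·P⁻¹.
Then C⁹ = P·diag(19683, -19683)·P⁻¹ = [[-39366, 19683], [59049, -19683]] · [[1, 1], [-3, -2]] = [[-98415, -78732], [118098, 98415]].

[[-98415, -78732], [118098, 98415]]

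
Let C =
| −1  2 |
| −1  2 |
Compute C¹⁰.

C² = C (a projection; rank 1, trace 1), so C¹⁰ = C.

[[−1, 2], [−1, 2]]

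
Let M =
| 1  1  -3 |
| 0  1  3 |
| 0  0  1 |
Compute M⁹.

[[1, 9, 81], [0, 1, 27], [0, 0, 1]]

M = I + N where N = [[0, 1, -3], [0, 0, 3], [0, 0, 0]] is strictly upper-triangular, so N³ = 0.
(I + N)⁹ = I + 9·N + 36·N² = [[1, 9, 81], [0, 1, 27], [0, 0, 1]].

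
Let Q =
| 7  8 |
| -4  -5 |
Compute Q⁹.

tr Q = 2 and det Q = -3, so the characteristic polynomial is λ² − (2)λ + (-3) with roots -1 and 3.
Eigenvectors give P = [[-1, -2], [1, 1]] with P⁻¹ = [[1, 2], [-1, -1]], and Q = P·diag(-1, 3)·P⁻¹.
Then Q⁹ = P·diag(-1, 19683)·P⁻¹ = [[1, -39366], [-1, 19683]] · [[1, 2], [-1, -1]] = [[39367, 39368], [-19684, -19685]].

[[39367, 39368], [-19684, -19685]]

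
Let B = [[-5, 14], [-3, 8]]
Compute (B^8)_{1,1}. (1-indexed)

tr B = 3 and det B = 2, so the characteristic polynomial is λ² − (3)λ + (2) with roots 1 and 2.
Eigenvectors give P = [[7, 2], [3, 1]] with P⁻¹ = [[1, -2], [-3, 7]], and B = P·diag(1, 2)·P⁻¹.
Then B^8 = P·diag(1, 256)·P⁻¹ = [[7, 512], [3, 256]] · [[1, -2], [-3, 7]] = [[-1529, 3570], [-765, 1786]].

-1529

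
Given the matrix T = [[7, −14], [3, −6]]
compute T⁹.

T² = T (a projection; rank 1, trace 1), so T⁹ = T.

[[7, −14], [3, −6]]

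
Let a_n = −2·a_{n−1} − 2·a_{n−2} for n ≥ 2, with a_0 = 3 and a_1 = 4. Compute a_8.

48

With companion matrix B = [[−2, −2], [1, 0]], [a_n, a_{n−1}]ᵀ = B·[a_{n−1}, a_{n−2}]ᵀ, so [a_8, a_7]ᵀ = B⁷·[a_1, a_0]ᵀ.
B⁷ = [[0, 16], [−8, −16]], giving [a_8, a_7]ᵀ = [[48], [−80]].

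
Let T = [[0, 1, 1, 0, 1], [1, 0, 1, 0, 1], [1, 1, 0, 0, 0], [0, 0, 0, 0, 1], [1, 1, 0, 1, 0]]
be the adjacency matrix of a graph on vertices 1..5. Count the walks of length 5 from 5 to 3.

The number of length-5 walks from vertex 5 to vertex 3 is entry (5,3) of T⁵, where T is the adjacency matrix.
T² = [[3, 2, 1, 1, 1], [2, 3, 1, 1, 1], [1, 1, 2, 0, 2], [1, 1, 0, 1, 0], [1, 1, 2, 0, 3]]
T³ = [[4, 5, 5, 1, 6], [5, 4, 5, 1, 6], [5, 5, 2, 2, 2], [1, 1, 2, 0, 3], [6, 6, 2, 3, 2]]
T⁴ = [[16, 15, 9, 6, 10], [15, 16, 9, 6, 10], [9, 9, 10, 2, 12], [6, 6, 2, 3, 2], [10, 10, 12, 2, 15]]
T⁵ = [[34, 35, 31, 10, 37], [35, 34, 31, 10, 37], [31, 31, 18, 12, 20], [10, 10, 12, 2, 15], [37, 37, 20, 15, 22]]

20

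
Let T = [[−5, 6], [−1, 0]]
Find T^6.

tr T = −5 and det T = 6, so the characteristic polynomial is λ² − (−5)λ + (6) with roots −2 and −3.
Eigenvectors give P = [[2, 3], [1, 1]] with P⁻¹ = [[−1, 3], [1, −2]], and T = P·diag(−2, −3)·P⁻¹.
Then T^6 = P·diag(64, 729)·P⁻¹ = [[128, 2187], [64, 729]] · [[−1, 3], [1, −2]] = [[2059, −3990], [665, −1266]].

[[2059, −3990], [665, −1266]]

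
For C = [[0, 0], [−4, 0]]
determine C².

[[0, 0], [0, 0]]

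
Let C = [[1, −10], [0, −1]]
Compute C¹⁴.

C² = I (check: tr C = 0 and det C = −1), so C¹⁴ = I since 14 is even.

[[1, 0], [0, 1]]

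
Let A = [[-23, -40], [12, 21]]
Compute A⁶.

tr A = -2 and det A = -3, so the characteristic polynomial is λ² − (-2)λ + (-3) with roots -3 and 1.
Eigenvectors give P = [[-2, -5], [1, 3]] with P⁻¹ = [[-3, -5], [1, 2]], and A = P·diag(-3, 1)·P⁻¹.
Then A⁶ = P·diag(729, 1)·P⁻¹ = [[-1458, -5], [729, 3]] · [[-3, -5], [1, 2]] = [[4369, 7280], [-2184, -3639]].

[[4369, 7280], [-2184, -3639]]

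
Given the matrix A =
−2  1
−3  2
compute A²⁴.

[[1, 0], [0, 1]]

A² = I (check: tr A = 0 and det A = −1), so A²⁴ = I since 24 is even.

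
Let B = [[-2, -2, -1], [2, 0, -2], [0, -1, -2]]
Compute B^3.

[[10, -8, -26], [4, 6, 4], [8, -2, -14]]

B^2 = [[0, 5, 8], [-4, -2, 2], [-2, 2, 6]]
B^3 = [[10, -8, -26], [4, 6, 4], [8, -2, -14]]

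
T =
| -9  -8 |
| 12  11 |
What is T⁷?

tr T = 2 and det T = -3, so the characteristic polynomial is λ² − (2)λ + (-3) with roots -1 and 3.
Eigenvectors give P = [[1, 2], [-1, -3]] with P⁻¹ = [[3, 2], [-1, -1]], and T = P·diag(-1, 3)·P⁻¹.
Then T⁷ = P·diag(-1, 2187)·P⁻¹ = [[-1, 4374], [1, -6561]] · [[3, 2], [-1, -1]] = [[-4377, -4376], [6564, 6563]].

[[-4377, -4376], [6564, 6563]]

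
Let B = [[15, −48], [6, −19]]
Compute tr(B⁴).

tr B = −4 and det B = 3, so the characteristic polynomial is λ² − (−4)λ + (3) with roots −1 and −3.
Eigenvectors give P = [[−3, 8], [−1, 3]] with P⁻¹ = [[−3, 8], [−1, 3]], and B = P·diag(−1, −3)·P⁻¹.
Then B⁴ = P·diag(1, 81)·P⁻¹ = [[−3, 648], [−1, 243]] · [[−3, 8], [−1, 3]] = [[−639, 1920], [−240, 721]].

82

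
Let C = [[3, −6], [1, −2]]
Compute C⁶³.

[[3, −6], [1, −2]]

C² = C (a projection; rank 1, trace 1), so C⁶³ = C.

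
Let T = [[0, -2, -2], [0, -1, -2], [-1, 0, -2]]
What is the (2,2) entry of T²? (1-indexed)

1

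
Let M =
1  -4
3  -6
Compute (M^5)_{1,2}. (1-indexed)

-844

tr M = -5 and det M = 6, so the characteristic polynomial is λ² − (-5)λ + (6) with roots -2 and -3.
Eigenvectors give P = [[4, 1], [3, 1]] with P⁻¹ = [[1, -1], [-3, 4]], and M = P·diag(-2, -3)·P⁻¹.
Then M^5 = P·diag(-32, -243)·P⁻¹ = [[-128, -243], [-96, -243]] · [[1, -1], [-3, 4]] = [[601, -844], [633, -876]].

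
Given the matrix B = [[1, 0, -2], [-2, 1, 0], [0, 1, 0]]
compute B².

[[1, -2, -2], [-4, 1, 4], [-2, 1, 0]]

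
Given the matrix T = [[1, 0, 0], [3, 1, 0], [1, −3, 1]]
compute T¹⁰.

T = I + N where N = [[0, 0, 0], [3, 0, 0], [1, −3, 0]] is strictly lower-triangular, so N³ = 0.
(I + N)¹⁰ = I + 10·N + 45·N² = [[1, 0, 0], [30, 1, 0], [−395, −30, 1]].

[[1, 0, 0], [30, 1, 0], [−395, −30, 1]]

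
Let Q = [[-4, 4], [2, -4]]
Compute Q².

[[24, -32], [-16, 24]]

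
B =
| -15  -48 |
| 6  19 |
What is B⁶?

[[-5823, -17472], [2184, 6553]]

tr B = 4 and det B = 3, so the characteristic polynomial is λ² − (4)λ + (3) with roots 1 and 3.
Eigenvectors give P = [[-3, 8], [1, -3]] with P⁻¹ = [[-3, -8], [-1, -3]], and B = P·diag(1, 3)·P⁻¹.
Then B⁶ = P·diag(1, 729)·P⁻¹ = [[-3, 5832], [1, -2187]] · [[-3, -8], [-1, -3]] = [[-5823, -17472], [2184, 6553]].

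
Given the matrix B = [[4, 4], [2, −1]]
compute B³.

B² = [[24, 12], [6, 9]]
B³ = [[120, 84], [42, 15]]

[[120, 84], [42, 15]]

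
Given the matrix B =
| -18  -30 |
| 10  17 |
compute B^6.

[[2724, 3990], [-1330, -1931]]

tr B = -1 and det B = -6, so the characteristic polynomial is λ² − (-1)λ + (-6) with roots 2 and -3.
Eigenvectors give P = [[-3, -2], [2, 1]] with P⁻¹ = [[1, 2], [-2, -3]], and B = P·diag(2, -3)·P⁻¹.
Then B^6 = P·diag(64, 729)·P⁻¹ = [[-192, -1458], [128, 729]] · [[1, 2], [-2, -3]] = [[2724, 3990], [-1330, -1931]].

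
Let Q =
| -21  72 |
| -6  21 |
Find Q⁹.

tr Q = 0 and det Q = -9, so the characteristic polynomial is λ² − (0)λ + (-9) with roots -3 and 3.
Eigenvectors give P = [[4, 3], [1, 1]] with P⁻¹ = [[1, -3], [-1, 4]], and Q = P·diag(-3, 3)·P⁻¹.
Then Q⁹ = P·diag(-19683, 19683)·P⁻¹ = [[-78732, 59049], [-19683, 19683]] · [[1, -3], [-1, 4]] = [[-137781, 472392], [-39366, 137781]].

[[-137781, 472392], [-39366, 137781]]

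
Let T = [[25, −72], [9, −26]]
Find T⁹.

[[4105, −12312], [1539, −4616]]

tr T = −1 and det T = −2, so the characteristic polynomial is λ² − (−1)λ + (−2) with roots −2 and 1.
Eigenvectors give P = [[−8, 3], [−3, 1]] with P⁻¹ = [[1, −3], [3, −8]], and T = P·diag(−2, 1)·P⁻¹.
Then T⁹ = P·diag(−512, 1)·P⁻¹ = [[4096, 3], [1536, 1]] · [[1, −3], [3, −8]] = [[4105, −12312], [1539, −4616]].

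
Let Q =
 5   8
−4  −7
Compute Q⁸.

[[−6559, −13120], [6560, 13121]]

tr Q = −2 and det Q = −3, so the characteristic polynomial is λ² − (−2)λ + (−3) with roots 1 and −3.
Eigenvectors give P = [[−2, −1], [1, 1]] with P⁻¹ = [[−1, −1], [1, 2]], and Q = P·diag(1, −3)·P⁻¹.
Then Q⁸ = P·diag(1, 6561)·P⁻¹ = [[−2, −6561], [1, 6561]] · [[−1, −1], [1, 2]] = [[−6559, −13120], [6560, 13121]].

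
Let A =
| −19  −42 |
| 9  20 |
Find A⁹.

tr A = 1 and det A = −2, so the characteristic polynomial is λ² − (1)λ + (−2) with roots −1 and 2.
Eigenvectors give P = [[−7, 2], [3, −1]] with P⁻¹ = [[−1, −2], [−3, −7]], and A = P·diag(−1, 2)·P⁻¹.
Then A⁹ = P·diag(−1, 512)·P⁻¹ = [[7, 1024], [−3, −512]] · [[−1, −2], [−3, −7]] = [[−3079, −7182], [1539, 3590]].

[[−3079, −7182], [1539, 3590]]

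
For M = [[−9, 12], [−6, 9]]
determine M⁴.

tr M = 0 and det M = −9, so the characteristic polynomial is λ² − (0)λ + (−9) with roots 3 and −3.
Eigenvectors give P = [[1, −2], [1, −1]] with P⁻¹ = [[−1, 2], [−1, 1]], and M = P·diag(3, −3)·P⁻¹.
Then M⁴ = P·diag(81, 81)·P⁻¹ = [[81, −162], [81, −81]] · [[−1, 2], [−1, 1]] = [[81, 0], [0, 81]].

[[81, 0], [0, 81]]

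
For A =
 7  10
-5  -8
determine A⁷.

[[2443, 4630], [-2315, -4502]]

tr A = -1 and det A = -6, so the characteristic polynomial is λ² − (-1)λ + (-6) with roots 2 and -3.
Eigenvectors give P = [[-2, -1], [1, 1]] with P⁻¹ = [[-1, -1], [1, 2]], and A = P·diag(2, -3)·P⁻¹.
Then A⁷ = P·diag(128, -2187)·P⁻¹ = [[-256, 2187], [128, -2187]] · [[-1, -1], [1, 2]] = [[2443, 4630], [-2315, -4502]].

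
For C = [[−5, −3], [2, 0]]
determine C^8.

[[19171, 18915], [−12610, −12354]]

tr C = −5 and det C = 6, so the characteristic polynomial is λ² − (−5)λ + (6) with roots −2 and −3.
Eigenvectors give P = [[−1, 3], [1, −2]] with P⁻¹ = [[2, 3], [1, 1]], and C = P·diag(−2, −3)·P⁻¹.
Then C^8 = P·diag(256, 6561)·P⁻¹ = [[−256, 19683], [256, −13122]] · [[2, 3], [1, 1]] = [[19171, 18915], [−12610, −12354]].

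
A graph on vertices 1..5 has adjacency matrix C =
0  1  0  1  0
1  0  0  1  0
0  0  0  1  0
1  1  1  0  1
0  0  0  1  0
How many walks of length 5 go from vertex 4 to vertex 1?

The number of length-5 walks from vertex 4 to vertex 1 is entry (4,1) of C⁵, where C is the adjacency matrix.
C² = [[2, 1, 1, 1, 1], [1, 2, 1, 1, 1], [1, 1, 1, 0, 1], [1, 1, 0, 4, 0], [1, 1, 1, 0, 1]]
C³ = [[2, 3, 1, 5, 1], [3, 2, 1, 5, 1], [1, 1, 0, 4, 0], [5, 5, 4, 2, 4], [1, 1, 0, 4, 0]]
C⁴ = [[8, 7, 5, 7, 5], [7, 8, 5, 7, 5], [5, 5, 4, 2, 4], [7, 7, 2, 18, 2], [5, 5, 4, 2, 4]]
C⁵ = [[14, 15, 7, 25, 7], [15, 14, 7, 25, 7], [7, 7, 2, 18, 2], [25, 25, 18, 18, 18], [7, 7, 2, 18, 2]]

25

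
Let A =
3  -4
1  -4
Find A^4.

[[21, 68], [-17, 140]]

A^2 = [[5, 4], [-1, 12]]
A^3 = [[19, -36], [9, -44]]
A^4 = [[21, 68], [-17, 140]]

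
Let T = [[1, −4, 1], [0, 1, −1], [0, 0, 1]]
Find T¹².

T = I + N where N = [[0, −4, 1], [0, 0, −1], [0, 0, 0]] is strictly upper-triangular, so N³ = 0.
(I + N)¹² = I + 12·N + 66·N² = [[1, −48, 276], [0, 1, −12], [0, 0, 1]].

[[1, −48, 276], [0, 1, −12], [0, 0, 1]]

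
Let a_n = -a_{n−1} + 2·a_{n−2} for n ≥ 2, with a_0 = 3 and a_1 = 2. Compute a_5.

-8

With companion matrix M = [[-1, 2], [1, 0]], [a_n, a_{n−1}]ᵀ = M·[a_{n−1}, a_{n−2}]ᵀ, so [a_5, a_4]ᵀ = M⁴·[a_1, a_0]ᵀ.
M⁴ = [[11, -10], [-5, 6]], giving [a_5, a_4]ᵀ = [[-8], [8]].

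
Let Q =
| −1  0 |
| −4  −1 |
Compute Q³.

[[−1, 0], [−12, −1]]

Q² = [[1, 0], [8, 1]]
Q³ = [[−1, 0], [−12, −1]]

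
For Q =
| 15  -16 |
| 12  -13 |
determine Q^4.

tr Q = 2 and det Q = -3, so the characteristic polynomial is λ² − (2)λ + (-3) with roots 3 and -1.
Eigenvectors give P = [[-4, 1], [-3, 1]] with P⁻¹ = [[-1, 1], [-3, 4]], and Q = P·diag(3, -1)·P⁻¹.
Then Q^4 = P·diag(81, 1)·P⁻¹ = [[-324, 1], [-243, 1]] · [[-1, 1], [-3, 4]] = [[321, -320], [240, -239]].

[[321, -320], [240, -239]]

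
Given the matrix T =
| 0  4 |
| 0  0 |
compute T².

[[0, 0], [0, 0]]

T is strictly triangular, hence nilpotent: T² = 0, so T² = 0.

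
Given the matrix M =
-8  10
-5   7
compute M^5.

tr M = -1 and det M = -6, so the characteristic polynomial is λ² − (-1)λ + (-6) with roots -3 and 2.
Eigenvectors give P = [[2, -1], [1, -1]] with P⁻¹ = [[1, -1], [1, -2]], and M = P·diag(-3, 2)·P⁻¹.
Then M^5 = P·diag(-243, 32)·P⁻¹ = [[-486, -32], [-243, -32]] · [[1, -1], [1, -2]] = [[-518, 550], [-275, 307]].

[[-518, 550], [-275, 307]]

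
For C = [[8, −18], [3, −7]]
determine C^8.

[[766, −1530], [255, −509]]

tr C = 1 and det C = −2, so the characteristic polynomial is λ² − (1)λ + (−2) with roots 2 and −1.
Eigenvectors give P = [[−3, 2], [−1, 1]] with P⁻¹ = [[−1, 2], [−1, 3]], and C = P·diag(2, −1)·P⁻¹.
Then C^8 = P·diag(256, 1)·P⁻¹ = [[−768, 2], [−256, 1]] · [[−1, 2], [−1, 3]] = [[766, −1530], [255, −509]].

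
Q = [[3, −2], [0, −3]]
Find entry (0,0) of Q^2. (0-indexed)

9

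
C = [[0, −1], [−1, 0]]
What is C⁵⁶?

[[1, 0], [0, 1]]

C² = I (check: tr C = 0 and det C = −1), so C⁵⁶ = I since 56 is even.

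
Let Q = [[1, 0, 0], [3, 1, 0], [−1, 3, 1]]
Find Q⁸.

[[1, 0, 0], [24, 1, 0], [244, 24, 1]]

Q = I + N where N = [[0, 0, 0], [3, 0, 0], [−1, 3, 0]] is strictly lower-triangular, so N³ = 0.
(I + N)⁸ = I + 8·N + 28·N² = [[1, 0, 0], [24, 1, 0], [244, 24, 1]].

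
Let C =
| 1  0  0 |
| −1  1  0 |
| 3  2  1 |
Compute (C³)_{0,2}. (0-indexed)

C = I + N where N = [[0, 0, 0], [−1, 0, 0], [3, 2, 0]] is strictly lower-triangular, so N³ = 0.
(I + N)³ = I + 3·N + 3·N² = [[1, 0, 0], [−3, 1, 0], [3, 6, 1]].

0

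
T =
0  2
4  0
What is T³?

T² = [[8, 0], [0, 8]]
T³ = [[0, 16], [32, 0]]

[[0, 16], [32, 0]]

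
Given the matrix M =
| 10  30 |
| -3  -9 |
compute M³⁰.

M² = M (a projection; rank 1, trace 1), so M³⁰ = M.

[[10, 30], [-3, -9]]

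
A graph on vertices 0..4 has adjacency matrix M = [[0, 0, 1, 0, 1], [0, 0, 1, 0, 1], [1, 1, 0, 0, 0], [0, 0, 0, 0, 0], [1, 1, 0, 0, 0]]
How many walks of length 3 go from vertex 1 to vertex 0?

The number of length-3 walks from vertex 1 to vertex 0 is entry (1,0) of M³, where M is the adjacency matrix.
M² = [[2, 2, 0, 0, 0], [2, 2, 0, 0, 0], [0, 0, 2, 0, 2], [0, 0, 0, 0, 0], [0, 0, 2, 0, 2]]
M³ = [[0, 0, 4, 0, 4], [0, 0, 4, 0, 4], [4, 4, 0, 0, 0], [0, 0, 0, 0, 0], [4, 4, 0, 0, 0]]

0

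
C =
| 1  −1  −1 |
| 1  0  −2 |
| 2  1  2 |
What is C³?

[[−6, 1, 4], [−16, −2, −1], [7, −7, −7]]

C² = [[−2, −2, −1], [−3, −3, −5], [7, 0, 0]]
C³ = [[−6, 1, 4], [−16, −2, −1], [7, −7, −7]]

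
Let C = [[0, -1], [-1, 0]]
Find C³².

[[1, 0], [0, 1]]

C² = I (check: tr C = 0 and det C = -1), so C³² = I since 32 is even.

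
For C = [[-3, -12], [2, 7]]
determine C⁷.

tr C = 4 and det C = 3, so the characteristic polynomial is λ² − (4)λ + (3) with roots 1 and 3.
Eigenvectors give P = [[3, -2], [-1, 1]] with P⁻¹ = [[1, 2], [1, 3]], and C = P·diag(1, 3)·P⁻¹.
Then C⁷ = P·diag(1, 2187)·P⁻¹ = [[3, -4374], [-1, 2187]] · [[1, 2], [1, 3]] = [[-4371, -13116], [2186, 6559]].

[[-4371, -13116], [2186, 6559]]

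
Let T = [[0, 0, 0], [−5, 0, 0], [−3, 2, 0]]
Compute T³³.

[[0, 0, 0], [0, 0, 0], [0, 0, 0]]

T is strictly triangular, hence nilpotent: T³ = 0, so T³³ = 0.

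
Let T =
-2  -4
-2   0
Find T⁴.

T² = [[12, 8], [4, 8]]
T³ = [[-40, -48], [-24, -16]]
T⁴ = [[176, 160], [80, 96]]

[[176, 160], [80, 96]]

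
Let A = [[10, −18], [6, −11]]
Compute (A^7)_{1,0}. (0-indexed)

tr A = −1 and det A = −2, so the characteristic polynomial is λ² − (−1)λ + (−2) with roots −2 and 1.
Eigenvectors give P = [[−3, 2], [−2, 1]] with P⁻¹ = [[1, −2], [2, −3]], and A = P·diag(−2, 1)·P⁻¹.
Then A^7 = P·diag(−128, 1)·P⁻¹ = [[384, 2], [256, 1]] · [[1, −2], [2, −3]] = [[388, −774], [258, −515]].

258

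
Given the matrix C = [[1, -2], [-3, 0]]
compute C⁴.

[[55, -26], [-39, 42]]

C² = [[7, -2], [-3, 6]]
C³ = [[13, -14], [-21, 6]]
C⁴ = [[55, -26], [-39, 42]]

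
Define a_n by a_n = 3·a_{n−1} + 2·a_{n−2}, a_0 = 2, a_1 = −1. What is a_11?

34921

With companion matrix A = [[3, 2], [1, 0]], [a_n, a_{n−1}]ᵀ = A·[a_{n−1}, a_{n−2}]ᵀ, so [a_11, a_10]ᵀ = A¹⁰·[a_1, a_0]ᵀ.
A¹⁰ = [[283667, 159294], [79647, 44726]], giving [a_11, a_10]ᵀ = [[34921], [9805]].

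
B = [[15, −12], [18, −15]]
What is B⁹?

[[98415, −78732], [118098, −98415]]

tr B = 0 and det B = −9, so the characteristic polynomial is λ² − (0)λ + (−9) with roots −3 and 3.
Eigenvectors give P = [[2, −1], [3, −1]] with P⁻¹ = [[−1, 1], [−3, 2]], and B = P·diag(−3, 3)·P⁻¹.
Then B⁹ = P·diag(−19683, 19683)·P⁻¹ = [[−39366, −19683], [−59049, −19683]] · [[−1, 1], [−3, 2]] = [[98415, −78732], [118098, −98415]].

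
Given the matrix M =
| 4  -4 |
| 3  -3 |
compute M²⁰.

M² = M (a projection; rank 1, trace 1), so M²⁰ = M.

[[4, -4], [3, -3]]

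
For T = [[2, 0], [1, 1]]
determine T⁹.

tr T = 3 and det T = 2, so the characteristic polynomial is λ² − (3)λ + (2) with roots 1 and 2.
Eigenvectors give P = [[0, −1], [−1, −1]] with P⁻¹ = [[1, −1], [−1, 0]], and T = P·diag(1, 2)·P⁻¹.
Then T⁹ = P·diag(1, 512)·P⁻¹ = [[0, −512], [−1, −512]] · [[1, −1], [−1, 0]] = [[512, 0], [511, 1]].

[[512, 0], [511, 1]]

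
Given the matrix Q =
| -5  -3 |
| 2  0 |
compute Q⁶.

tr Q = -5 and det Q = 6, so the characteristic polynomial is λ² − (-5)λ + (6) with roots -3 and -2.
Eigenvectors give P = [[3, -1], [-2, 1]] with P⁻¹ = [[1, 1], [2, 3]], and Q = P·diag(-3, -2)·P⁻¹.
Then Q⁶ = P·diag(729, 64)·P⁻¹ = [[2187, -64], [-1458, 64]] · [[1, 1], [2, 3]] = [[2059, 1995], [-1330, -1266]].

[[2059, 1995], [-1330, -1266]]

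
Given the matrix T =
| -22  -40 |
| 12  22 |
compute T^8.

tr T = 0 and det T = -4, so the characteristic polynomial is λ² − (0)λ + (-4) with roots -2 and 2.
Eigenvectors give P = [[-2, -5], [1, 3]] with P⁻¹ = [[-3, -5], [1, 2]], and T = P·diag(-2, 2)·P⁻¹.
Then T^8 = P·diag(256, 256)·P⁻¹ = [[-512, -1280], [256, 768]] · [[-3, -5], [1, 2]] = [[256, 0], [0, 256]].

[[256, 0], [0, 256]]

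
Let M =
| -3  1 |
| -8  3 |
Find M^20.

[[1, 0], [0, 1]]

M² = I (check: tr M = 0 and det M = -1), so M^20 = I since 20 is even.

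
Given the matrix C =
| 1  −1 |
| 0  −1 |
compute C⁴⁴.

C² = I (check: tr C = 0 and det C = −1), so C⁴⁴ = I since 44 is even.

[[1, 0], [0, 1]]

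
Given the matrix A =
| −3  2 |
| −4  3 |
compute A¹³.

A² = I (check: tr A = 0 and det A = −1), so A¹³ = A since 13 is odd.

[[−3, 2], [−4, 3]]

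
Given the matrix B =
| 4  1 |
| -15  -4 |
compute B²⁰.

[[1, 0], [0, 1]]

B² = I (check: tr B = 0 and det B = -1), so B²⁰ = I since 20 is even.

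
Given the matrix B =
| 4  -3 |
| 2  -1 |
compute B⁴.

[[46, -45], [30, -29]]

tr B = 3 and det B = 2, so the characteristic polynomial is λ² − (3)λ + (2) with roots 1 and 2.
Eigenvectors give P = [[1, 3], [1, 2]] with P⁻¹ = [[-2, 3], [1, -1]], and B = P·diag(1, 2)·P⁻¹.
Then B⁴ = P·diag(1, 16)·P⁻¹ = [[1, 48], [1, 32]] · [[-2, 3], [1, -1]] = [[46, -45], [30, -29]].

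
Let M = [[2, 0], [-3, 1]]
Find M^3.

M^2 = [[4, 0], [-9, 1]]
M^3 = [[8, 0], [-21, 1]]

[[8, 0], [-21, 1]]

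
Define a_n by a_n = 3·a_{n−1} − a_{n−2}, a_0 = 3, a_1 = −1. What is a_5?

With companion matrix Q = [[3, −1], [1, 0]], [a_n, a_{n−1}]ᵀ = Q·[a_{n−1}, a_{n−2}]ᵀ, so [a_5, a_4]ᵀ = Q⁴·[a_1, a_0]ᵀ.
Q⁴ = [[55, −21], [21, −8]], giving [a_5, a_4]ᵀ = [[−118], [−45]].

−118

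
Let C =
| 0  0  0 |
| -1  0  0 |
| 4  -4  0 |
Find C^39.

C is strictly triangular, hence nilpotent: C^3 = 0, so C^39 = 0.

[[0, 0, 0], [0, 0, 0], [0, 0, 0]]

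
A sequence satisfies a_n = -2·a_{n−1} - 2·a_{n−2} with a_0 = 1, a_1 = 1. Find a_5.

-4

With companion matrix C = [[-2, -2], [1, 0]], [a_n, a_{n−1}]ᵀ = C·[a_{n−1}, a_{n−2}]ᵀ, so [a_5, a_4]ᵀ = C⁴·[a_1, a_0]ᵀ.
C⁴ = [[-4, 0], [0, -4]], giving [a_5, a_4]ᵀ = [[-4], [-4]].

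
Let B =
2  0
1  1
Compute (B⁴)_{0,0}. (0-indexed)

16

tr B = 3 and det B = 2, so the characteristic polynomial is λ² − (3)λ + (2) with roots 1 and 2.
Eigenvectors give P = [[0, 1], [-1, 1]] with P⁻¹ = [[1, -1], [1, 0]], and B = P·diag(1, 2)·P⁻¹.
Then B⁴ = P·diag(1, 16)·P⁻¹ = [[0, 16], [-1, 16]] · [[1, -1], [1, 0]] = [[16, 0], [15, 1]].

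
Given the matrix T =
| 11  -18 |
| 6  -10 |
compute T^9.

tr T = 1 and det T = -2, so the characteristic polynomial is λ² − (1)λ + (-2) with roots -1 and 2.
Eigenvectors give P = [[3, 2], [2, 1]] with P⁻¹ = [[-1, 2], [2, -3]], and T = P·diag(-1, 2)·P⁻¹.
Then T^9 = P·diag(-1, 512)·P⁻¹ = [[-3, 1024], [-2, 512]] · [[-1, 2], [2, -3]] = [[2051, -3078], [1026, -1540]].

[[2051, -3078], [1026, -1540]]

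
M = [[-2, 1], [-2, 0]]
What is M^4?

M^2 = [[2, -2], [4, -2]]
M^3 = [[0, 2], [-4, 4]]
M^4 = [[-4, 0], [0, -4]]

[[-4, 0], [0, -4]]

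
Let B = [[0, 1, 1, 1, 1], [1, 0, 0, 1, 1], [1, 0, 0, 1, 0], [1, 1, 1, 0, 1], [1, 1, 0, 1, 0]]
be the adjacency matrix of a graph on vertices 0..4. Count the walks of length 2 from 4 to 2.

2

The number of length-2 walks from vertex 4 to vertex 2 is entry (4,2) of B², where B is the adjacency matrix.
B² = [[4, 2, 1, 3, 2], [2, 3, 2, 2, 2], [1, 2, 2, 1, 2], [3, 2, 1, 4, 2], [2, 2, 2, 2, 3]]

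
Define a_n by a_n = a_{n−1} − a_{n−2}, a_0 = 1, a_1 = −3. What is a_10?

3

With companion matrix M = [[1, −1], [1, 0]], [a_n, a_{n−1}]ᵀ = M·[a_{n−1}, a_{n−2}]ᵀ, so [a_10, a_9]ᵀ = M⁹·[a_1, a_0]ᵀ.
M⁹ = [[−1, 0], [0, −1]], giving [a_10, a_9]ᵀ = [[3], [−1]].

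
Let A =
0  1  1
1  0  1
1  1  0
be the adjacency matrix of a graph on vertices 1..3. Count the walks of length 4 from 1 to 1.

The number of length-4 walks from vertex 1 to vertex 1 is entry (1,1) of A⁴, where A is the adjacency matrix.
A² = [[2, 1, 1], [1, 2, 1], [1, 1, 2]]
A³ = [[2, 3, 3], [3, 2, 3], [3, 3, 2]]
A⁴ = [[6, 5, 5], [5, 6, 5], [5, 5, 6]]

6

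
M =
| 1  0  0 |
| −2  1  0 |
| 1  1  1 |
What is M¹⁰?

M = I + N where N = [[0, 0, 0], [−2, 0, 0], [1, 1, 0]] is strictly lower-triangular, so N³ = 0.
(I + N)¹⁰ = I + 10·N + 45·N² = [[1, 0, 0], [−20, 1, 0], [−80, 10, 1]].

[[1, 0, 0], [−20, 1, 0], [−80, 10, 1]]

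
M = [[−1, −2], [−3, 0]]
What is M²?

[[7, 2], [3, 6]]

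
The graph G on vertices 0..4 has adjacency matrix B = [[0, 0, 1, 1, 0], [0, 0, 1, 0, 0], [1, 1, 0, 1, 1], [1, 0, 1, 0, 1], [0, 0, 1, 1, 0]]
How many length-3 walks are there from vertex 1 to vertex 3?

2

The number of length-3 walks from vertex 1 to vertex 3 is entry (1,3) of B³, where B is the adjacency matrix.
B² = [[2, 1, 1, 1, 2], [1, 1, 0, 1, 1], [1, 0, 4, 2, 1], [1, 1, 2, 3, 1], [2, 1, 1, 1, 2]]
B³ = [[2, 1, 6, 5, 2], [1, 0, 4, 2, 1], [6, 4, 4, 6, 6], [5, 2, 6, 4, 5], [2, 1, 6, 5, 2]]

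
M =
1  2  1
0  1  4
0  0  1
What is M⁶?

M = I + N where N = [[0, 2, 1], [0, 0, 4], [0, 0, 0]] is strictly upper-triangular, so N³ = 0.
(I + N)⁶ = I + 6·N + 15·N² = [[1, 12, 126], [0, 1, 24], [0, 0, 1]].

[[1, 12, 126], [0, 1, 24], [0, 0, 1]]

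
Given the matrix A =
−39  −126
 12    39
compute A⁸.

tr A = 0 and det A = −9, so the characteristic polynomial is λ² − (0)λ + (−9) with roots −3 and 3.
Eigenvectors give P = [[7, −3], [−2, 1]] with P⁻¹ = [[1, 3], [2, 7]], and A = P·diag(−3, 3)·P⁻¹.
Then A⁸ = P·diag(6561, 6561)·P⁻¹ = [[45927, −19683], [−13122, 6561]] · [[1, 3], [2, 7]] = [[6561, 0], [0, 6561]].

[[6561, 0], [0, 6561]]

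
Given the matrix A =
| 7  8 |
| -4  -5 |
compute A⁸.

tr A = 2 and det A = -3, so the characteristic polynomial is λ² − (2)λ + (-3) with roots 3 and -1.
Eigenvectors give P = [[2, -1], [-1, 1]] with P⁻¹ = [[1, 1], [1, 2]], and A = P·diag(3, -1)·P⁻¹.
Then A⁸ = P·diag(6561, 1)·P⁻¹ = [[13122, -1], [-6561, 1]] · [[1, 1], [1, 2]] = [[13121, 13120], [-6560, -6559]].

[[13121, 13120], [-6560, -6559]]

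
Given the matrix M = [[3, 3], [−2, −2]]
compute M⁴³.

[[3, 3], [−2, −2]]

M² = M (a projection; rank 1, trace 1), so M⁴³ = M.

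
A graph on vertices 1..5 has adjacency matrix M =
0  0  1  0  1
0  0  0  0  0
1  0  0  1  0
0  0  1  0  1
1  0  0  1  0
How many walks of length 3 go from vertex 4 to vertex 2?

0

The number of length-3 walks from vertex 4 to vertex 2 is entry (4,2) of M^3, where M is the adjacency matrix.
M^2 = [[2, 0, 0, 2, 0], [0, 0, 0, 0, 0], [0, 0, 2, 0, 2], [2, 0, 0, 2, 0], [0, 0, 2, 0, 2]]
M^3 = [[0, 0, 4, 0, 4], [0, 0, 0, 0, 0], [4, 0, 0, 4, 0], [0, 0, 4, 0, 4], [4, 0, 0, 4, 0]]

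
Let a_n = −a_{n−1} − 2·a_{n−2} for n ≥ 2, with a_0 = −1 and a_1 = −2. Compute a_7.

−24

With companion matrix T = [[−1, −2], [1, 0]], [a_n, a_{n−1}]ᵀ = T·[a_{n−1}, a_{n−2}]ᵀ, so [a_7, a_6]ᵀ = T⁶·[a_1, a_0]ᵀ.
T⁶ = [[7, 10], [−5, 2]], giving [a_7, a_6]ᵀ = [[−24], [8]].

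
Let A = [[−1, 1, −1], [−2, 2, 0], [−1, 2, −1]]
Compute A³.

[[0, 2, −2], [−4, 6, 0], [−2, 4, 0]]

A² = [[0, −1, 2], [−2, 2, 2], [−2, 1, 2]]
A³ = [[0, 2, −2], [−4, 6, 0], [−2, 4, 0]]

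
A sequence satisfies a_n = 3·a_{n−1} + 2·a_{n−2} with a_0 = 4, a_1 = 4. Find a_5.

With companion matrix M = [[3, 2], [1, 0]], [a_n, a_{n−1}]ᵀ = M·[a_{n−1}, a_{n−2}]ᵀ, so [a_5, a_4]ᵀ = M⁴·[a_1, a_0]ᵀ.
M⁴ = [[139, 78], [39, 22]], giving [a_5, a_4]ᵀ = [[868], [244]].

868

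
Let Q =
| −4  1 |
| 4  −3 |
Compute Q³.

[[−108, 41], [164, −67]]

Q² = [[20, −7], [−28, 13]]
Q³ = [[−108, 41], [164, −67]]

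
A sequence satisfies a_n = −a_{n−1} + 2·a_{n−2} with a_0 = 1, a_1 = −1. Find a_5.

With companion matrix C = [[−1, 2], [1, 0]], [a_n, a_{n−1}]ᵀ = C·[a_{n−1}, a_{n−2}]ᵀ, so [a_5, a_4]ᵀ = C⁴·[a_1, a_0]ᵀ.
C⁴ = [[11, −10], [−5, 6]], giving [a_5, a_4]ᵀ = [[−21], [11]].

−21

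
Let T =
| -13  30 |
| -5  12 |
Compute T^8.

[[19171, -37830], [6305, -12354]]

tr T = -1 and det T = -6, so the characteristic polynomial is λ² − (-1)λ + (-6) with roots -3 and 2.
Eigenvectors give P = [[3, 2], [1, 1]] with P⁻¹ = [[1, -2], [-1, 3]], and T = P·diag(-3, 2)·P⁻¹.
Then T^8 = P·diag(6561, 256)·P⁻¹ = [[19683, 512], [6561, 256]] · [[1, -2], [-1, 3]] = [[19171, -37830], [6305, -12354]].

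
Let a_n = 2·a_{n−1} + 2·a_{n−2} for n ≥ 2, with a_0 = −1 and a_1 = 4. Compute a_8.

2928

With companion matrix B = [[2, 2], [1, 0]], [a_n, a_{n−1}]ᵀ = B·[a_{n−1}, a_{n−2}]ᵀ, so [a_8, a_7]ᵀ = B⁷·[a_1, a_0]ᵀ.
B⁷ = [[896, 656], [328, 240]], giving [a_8, a_7]ᵀ = [[2928], [1072]].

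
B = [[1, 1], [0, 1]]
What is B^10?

[[1, 10], [0, 1]]

B = I + N where N = [[0, 1], [0, 0]] is strictly upper-triangular, so N^2 = 0.
(I + N)^10 = I + 10·N = [[1, 10], [0, 1]].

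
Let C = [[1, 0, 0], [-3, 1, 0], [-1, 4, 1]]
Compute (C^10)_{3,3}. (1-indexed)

1

C = I + N where N = [[0, 0, 0], [-3, 0, 0], [-1, 4, 0]] is strictly lower-triangular, so N^3 = 0.
(I + N)^10 = I + 10·N + 45·N^2 = [[1, 0, 0], [-30, 1, 0], [-550, 40, 1]].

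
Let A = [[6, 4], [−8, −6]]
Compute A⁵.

[[96, 64], [−128, −96]]

tr A = 0 and det A = −4, so the characteristic polynomial is λ² − (0)λ + (−4) with roots 2 and −2.
Eigenvectors give P = [[−1, 1], [1, −2]] with P⁻¹ = [[−2, −1], [−1, −1]], and A = P·diag(2, −2)·P⁻¹.
Then A⁵ = P·diag(32, −32)·P⁻¹ = [[−32, −32], [32, 64]] · [[−2, −1], [−1, −1]] = [[96, 64], [−128, −96]].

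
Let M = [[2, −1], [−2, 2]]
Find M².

[[6, −4], [−8, 6]]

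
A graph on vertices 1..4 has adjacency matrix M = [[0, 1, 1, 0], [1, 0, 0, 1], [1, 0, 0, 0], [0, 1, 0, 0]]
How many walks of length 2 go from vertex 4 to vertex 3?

0

The number of length-2 walks from vertex 4 to vertex 3 is entry (4,3) of M², where M is the adjacency matrix.
M² = [[2, 0, 0, 1], [0, 2, 1, 0], [0, 1, 1, 0], [1, 0, 0, 1]]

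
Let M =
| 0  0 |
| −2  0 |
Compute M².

M is strictly triangular, hence nilpotent: M² = 0, so M² = 0.

[[0, 0], [0, 0]]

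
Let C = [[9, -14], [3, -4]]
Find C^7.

tr C = 5 and det C = 6, so the characteristic polynomial is λ² − (5)λ + (6) with roots 2 and 3.
Eigenvectors give P = [[-2, -7], [-1, -3]] with P⁻¹ = [[3, -7], [-1, 2]], and C = P·diag(2, 3)·P⁻¹.
Then C^7 = P·diag(128, 2187)·P⁻¹ = [[-256, -15309], [-128, -6561]] · [[3, -7], [-1, 2]] = [[14541, -28826], [6177, -12226]].

[[14541, -28826], [6177, -12226]]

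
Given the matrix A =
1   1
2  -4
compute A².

[[3, -3], [-6, 18]]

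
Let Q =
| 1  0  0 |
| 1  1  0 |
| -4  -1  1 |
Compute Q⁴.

Q = I + N where N = [[0, 0, 0], [1, 0, 0], [-4, -1, 0]] is strictly lower-triangular, so N³ = 0.
(I + N)⁴ = I + 4·N + 6·N² = [[1, 0, 0], [4, 1, 0], [-22, -4, 1]].

[[1, 0, 0], [4, 1, 0], [-22, -4, 1]]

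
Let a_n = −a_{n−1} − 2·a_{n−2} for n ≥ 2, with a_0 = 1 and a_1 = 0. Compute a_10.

With companion matrix T = [[−1, −2], [1, 0]], [a_n, a_{n−1}]ᵀ = T·[a_{n−1}, a_{n−2}]ᵀ, so [a_10, a_9]ᵀ = T⁹·[a_1, a_0]ᵀ.
T⁹ = [[11, 34], [−17, −6]], giving [a_10, a_9]ᵀ = [[34], [−6]].

34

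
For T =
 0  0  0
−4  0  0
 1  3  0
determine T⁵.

[[0, 0, 0], [0, 0, 0], [0, 0, 0]]

T is strictly triangular, hence nilpotent: T³ = 0, so T⁵ = 0.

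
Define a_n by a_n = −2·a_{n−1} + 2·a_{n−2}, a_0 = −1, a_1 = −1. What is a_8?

240

With companion matrix B = [[−2, 2], [1, 0]], [a_n, a_{n−1}]ᵀ = B·[a_{n−1}, a_{n−2}]ᵀ, so [a_8, a_7]ᵀ = B⁷·[a_1, a_0]ᵀ.
B⁷ = [[−896, 656], [328, −240]], giving [a_8, a_7]ᵀ = [[240], [−88]].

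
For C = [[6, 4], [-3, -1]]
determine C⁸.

[[25476, 25220], [-18915, -18659]]

tr C = 5 and det C = 6, so the characteristic polynomial is λ² − (5)λ + (6) with roots 2 and 3.
Eigenvectors give P = [[-1, 4], [1, -3]] with P⁻¹ = [[3, 4], [1, 1]], and C = P·diag(2, 3)·P⁻¹.
Then C⁸ = P·diag(256, 6561)·P⁻¹ = [[-256, 26244], [256, -19683]] · [[3, 4], [1, 1]] = [[25476, 25220], [-18915, -18659]].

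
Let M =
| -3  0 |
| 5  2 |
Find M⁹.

[[-19683, 0], [20195, 512]]

tr M = -1 and det M = -6, so the characteristic polynomial is λ² − (-1)λ + (-6) with roots -3 and 2.
Eigenvectors give P = [[-1, 0], [1, -1]] with P⁻¹ = [[-1, 0], [-1, -1]], and M = P·diag(-3, 2)·P⁻¹.
Then M⁹ = P·diag(-19683, 512)·P⁻¹ = [[19683, 0], [-19683, -512]] · [[-1, 0], [-1, -1]] = [[-19683, 0], [20195, 512]].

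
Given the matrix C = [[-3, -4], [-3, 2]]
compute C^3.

[[-75, -76], [-57, 20]]

C^2 = [[21, 4], [3, 16]]
C^3 = [[-75, -76], [-57, 20]]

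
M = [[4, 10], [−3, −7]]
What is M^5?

tr M = −3 and det M = 2, so the characteristic polynomial is λ² − (−3)λ + (2) with roots −1 and −2.
Eigenvectors give P = [[2, 5], [−1, −3]] with P⁻¹ = [[3, 5], [−1, −2]], and M = P·diag(−1, −2)·P⁻¹.
Then M^5 = P·diag(−1, −32)·P⁻¹ = [[−2, −160], [1, 96]] · [[3, 5], [−1, −2]] = [[154, 310], [−93, −187]].

[[154, 310], [−93, −187]]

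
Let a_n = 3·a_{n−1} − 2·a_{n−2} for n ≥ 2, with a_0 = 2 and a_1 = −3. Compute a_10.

With companion matrix Q = [[3, −2], [1, 0]], [a_n, a_{n−1}]ᵀ = Q·[a_{n−1}, a_{n−2}]ᵀ, so [a_10, a_9]ᵀ = Q^9·[a_1, a_0]ᵀ.
Q^9 = [[1023, −1022], [511, −510]], giving [a_10, a_9]ᵀ = [[−5113], [−2553]].

−5113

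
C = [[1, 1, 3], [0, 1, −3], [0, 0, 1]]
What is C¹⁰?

[[1, 10, −105], [0, 1, −30], [0, 0, 1]]

C = I + N where N = [[0, 1, 3], [0, 0, −3], [0, 0, 0]] is strictly upper-triangular, so N³ = 0.
(I + N)¹⁰ = I + 10·N + 45·N² = [[1, 10, −105], [0, 1, −30], [0, 0, 1]].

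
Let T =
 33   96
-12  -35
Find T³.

tr T = -2 and det T = -3, so the characteristic polynomial is λ² − (-2)λ + (-3) with roots -3 and 1.
Eigenvectors give P = [[-8, -3], [3, 1]] with P⁻¹ = [[1, 3], [-3, -8]], and T = P·diag(-3, 1)·P⁻¹.
Then T³ = P·diag(-27, 1)·P⁻¹ = [[216, -3], [-81, 1]] · [[1, 3], [-3, -8]] = [[225, 672], [-84, -251]].

[[225, 672], [-84, -251]]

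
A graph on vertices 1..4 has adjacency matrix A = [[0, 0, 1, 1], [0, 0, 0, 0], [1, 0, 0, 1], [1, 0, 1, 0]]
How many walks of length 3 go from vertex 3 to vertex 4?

The number of length-3 walks from vertex 3 to vertex 4 is entry (3,4) of A^3, where A is the adjacency matrix.
A^2 = [[2, 0, 1, 1], [0, 0, 0, 0], [1, 0, 2, 1], [1, 0, 1, 2]]
A^3 = [[2, 0, 3, 3], [0, 0, 0, 0], [3, 0, 2, 3], [3, 0, 3, 2]]

3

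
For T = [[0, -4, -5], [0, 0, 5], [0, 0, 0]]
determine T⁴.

T is strictly triangular, hence nilpotent: T³ = 0, so T⁴ = 0.

[[0, 0, 0], [0, 0, 0], [0, 0, 0]]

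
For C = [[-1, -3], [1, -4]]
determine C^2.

[[-2, 15], [-5, 13]]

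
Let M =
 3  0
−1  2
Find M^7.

[[2187, 0], [−2059, 128]]

tr M = 5 and det M = 6, so the characteristic polynomial is λ² − (5)λ + (6) with roots 2 and 3.
Eigenvectors give P = [[0, −1], [−1, 1]] with P⁻¹ = [[−1, −1], [−1, 0]], and M = P·diag(2, 3)·P⁻¹.
Then M^7 = P·diag(128, 2187)·P⁻¹ = [[0, −2187], [−128, 2187]] · [[−1, −1], [−1, 0]] = [[2187, 0], [−2059, 128]].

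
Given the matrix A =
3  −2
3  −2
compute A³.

A² = A (a projection; rank 1, trace 1), so A³ = A.

[[3, −2], [3, −2]]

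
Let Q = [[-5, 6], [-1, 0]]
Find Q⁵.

tr Q = -5 and det Q = 6, so the characteristic polynomial is λ² − (-5)λ + (6) with roots -3 and -2.
Eigenvectors give P = [[3, -2], [1, -1]] with P⁻¹ = [[1, -2], [1, -3]], and Q = P·diag(-3, -2)·P⁻¹.
Then Q⁵ = P·diag(-243, -32)·P⁻¹ = [[-729, 64], [-243, 32]] · [[1, -2], [1, -3]] = [[-665, 1266], [-211, 390]].

[[-665, 1266], [-211, 390]]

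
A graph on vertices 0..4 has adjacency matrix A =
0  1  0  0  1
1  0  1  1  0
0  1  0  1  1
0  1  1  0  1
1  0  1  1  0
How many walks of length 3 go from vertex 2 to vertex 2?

4

The number of length-3 walks from vertex 2 to vertex 2 is entry (2,2) of A³, where A is the adjacency matrix.
A² = [[2, 0, 2, 2, 0], [0, 3, 1, 1, 3], [2, 1, 3, 2, 1], [2, 1, 2, 3, 1], [0, 3, 1, 1, 3]]
A³ = [[0, 6, 2, 2, 6], [6, 2, 7, 7, 2], [2, 7, 4, 5, 7], [2, 7, 5, 4, 7], [6, 2, 7, 7, 2]]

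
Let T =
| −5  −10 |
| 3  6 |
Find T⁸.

T² = T (a projection; rank 1, trace 1), so T⁸ = T.

[[−5, −10], [3, 6]]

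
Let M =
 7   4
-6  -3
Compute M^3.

tr M = 4 and det M = 3, so the characteristic polynomial is λ² − (4)λ + (3) with roots 3 and 1.
Eigenvectors give P = [[-1, -2], [1, 3]] with P⁻¹ = [[-3, -2], [1, 1]], and M = P·diag(3, 1)·P⁻¹.
Then M^3 = P·diag(27, 1)·P⁻¹ = [[-27, -2], [27, 3]] · [[-3, -2], [1, 1]] = [[79, 52], [-78, -51]].

[[79, 52], [-78, -51]]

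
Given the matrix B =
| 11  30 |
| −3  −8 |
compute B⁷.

[[1271, 3810], [−381, −1142]]

tr B = 3 and det B = 2, so the characteristic polynomial is λ² − (3)λ + (2) with roots 2 and 1.
Eigenvectors give P = [[−10, −3], [3, 1]] with P⁻¹ = [[−1, −3], [3, 10]], and B = P·diag(2, 1)·P⁻¹.
Then B⁷ = P·diag(128, 1)·P⁻¹ = [[−1280, −3], [384, 1]] · [[−1, −3], [3, 10]] = [[1271, 3810], [−381, −1142]].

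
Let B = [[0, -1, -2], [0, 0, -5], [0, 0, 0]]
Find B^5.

[[0, 0, 0], [0, 0, 0], [0, 0, 0]]

B is strictly triangular, hence nilpotent: B^3 = 0, so B^5 = 0.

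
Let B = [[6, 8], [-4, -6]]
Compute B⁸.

tr B = 0 and det B = -4, so the characteristic polynomial is λ² − (0)λ + (-4) with roots -2 and 2.
Eigenvectors give P = [[1, 2], [-1, -1]] with P⁻¹ = [[-1, -2], [1, 1]], and B = P·diag(-2, 2)·P⁻¹.
Then B⁸ = P·diag(256, 256)·P⁻¹ = [[256, 512], [-256, -256]] · [[-1, -2], [1, 1]] = [[256, 0], [0, 256]].

[[256, 0], [0, 256]]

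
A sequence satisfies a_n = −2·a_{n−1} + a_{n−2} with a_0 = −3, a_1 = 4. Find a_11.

30098

With companion matrix T = [[−2, 1], [1, 0]], [a_n, a_{n−1}]ᵀ = T·[a_{n−1}, a_{n−2}]ᵀ, so [a_11, a_10]ᵀ = T¹⁰·[a_1, a_0]ᵀ.
T¹⁰ = [[5741, −2378], [−2378, 985]], giving [a_11, a_10]ᵀ = [[30098], [−12467]].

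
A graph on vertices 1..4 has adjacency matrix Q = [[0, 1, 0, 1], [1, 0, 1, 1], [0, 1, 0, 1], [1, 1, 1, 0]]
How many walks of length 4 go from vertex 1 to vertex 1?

10

The number of length-4 walks from vertex 1 to vertex 1 is entry (1,1) of Q^4, where Q is the adjacency matrix.
Q^2 = [[2, 1, 2, 1], [1, 3, 1, 2], [2, 1, 2, 1], [1, 2, 1, 3]]
Q^3 = [[2, 5, 2, 5], [5, 4, 5, 5], [2, 5, 2, 5], [5, 5, 5, 4]]
Q^4 = [[10, 9, 10, 9], [9, 15, 9, 14], [10, 9, 10, 9], [9, 14, 9, 15]]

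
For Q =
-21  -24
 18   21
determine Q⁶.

tr Q = 0 and det Q = -9, so the characteristic polynomial is λ² − (0)λ + (-9) with roots 3 and -3.
Eigenvectors give P = [[-1, -4], [1, 3]] with P⁻¹ = [[3, 4], [-1, -1]], and Q = P·diag(3, -3)·P⁻¹.
Then Q⁶ = P·diag(729, 729)·P⁻¹ = [[-729, -2916], [729, 2187]] · [[3, 4], [-1, -1]] = [[729, 0], [0, 729]].

[[729, 0], [0, 729]]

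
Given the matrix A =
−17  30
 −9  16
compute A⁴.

tr A = −1 and det A = −2, so the characteristic polynomial is λ² − (−1)λ + (−2) with roots 1 and −2.
Eigenvectors give P = [[−5, 2], [−3, 1]] with P⁻¹ = [[1, −2], [3, −5]], and A = P·diag(1, −2)·P⁻¹.
Then A⁴ = P·diag(1, 16)·P⁻¹ = [[−5, 32], [−3, 16]] · [[1, −2], [3, −5]] = [[91, −150], [45, −74]].

[[91, −150], [45, −74]]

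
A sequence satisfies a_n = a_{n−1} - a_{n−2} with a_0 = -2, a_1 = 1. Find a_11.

With companion matrix T = [[1, -1], [1, 0]], [a_n, a_{n−1}]ᵀ = T·[a_{n−1}, a_{n−2}]ᵀ, so [a_11, a_10]ᵀ = T¹⁰·[a_1, a_0]ᵀ.
T¹⁰ = [[-1, 1], [-1, 0]], giving [a_11, a_10]ᵀ = [[-3], [-1]].

-3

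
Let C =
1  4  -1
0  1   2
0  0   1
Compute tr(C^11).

3

C = I + N where N = [[0, 4, -1], [0, 0, 2], [0, 0, 0]] is strictly upper-triangular, so N^3 = 0.
(I + N)^11 = I + 11·N + 55·N^2 = [[1, 44, 429], [0, 1, 22], [0, 0, 1]].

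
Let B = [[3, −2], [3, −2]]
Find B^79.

[[3, −2], [3, −2]]

B² = B (a projection; rank 1, trace 1), so B^79 = B.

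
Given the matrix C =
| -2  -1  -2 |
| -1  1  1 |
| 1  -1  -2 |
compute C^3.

[[-2, -7, -17], [-4, -2, -5], [7, 2, 4]]

C^2 = [[3, 3, 7], [2, 1, 1], [-3, 0, 1]]
C^3 = [[-2, -7, -17], [-4, -2, -5], [7, 2, 4]]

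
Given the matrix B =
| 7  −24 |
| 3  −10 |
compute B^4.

tr B = −3 and det B = 2, so the characteristic polynomial is λ² − (−3)λ + (2) with roots −1 and −2.
Eigenvectors give P = [[3, −8], [1, −3]] with P⁻¹ = [[3, −8], [1, −3]], and B = P·diag(−1, −2)·P⁻¹.
Then B^4 = P·diag(1, 16)·P⁻¹ = [[3, −128], [1, −48]] · [[3, −8], [1, −3]] = [[−119, 360], [−45, 136]].

[[−119, 360], [−45, 136]]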